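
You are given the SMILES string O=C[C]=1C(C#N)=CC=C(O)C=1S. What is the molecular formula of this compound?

C8H5NO2S

Walk through each heavy atom and fill implicit hydrogens from standard valence (C 4, N 3, O 2, S 2, halogen 1):
  atom 1: O, bond orders sum to 2 (valence 2) → 0 H
  atom 2: C, bond orders sum to 3 (valence 4) → 1 H
  atom 3: C with explicit H count 0
  atom 4: C, bond orders sum to 4 (valence 4) → 0 H
  atom 5: C, bond orders sum to 4 (valence 4) → 0 H
  atom 6: N, bond orders sum to 3 (valence 3) → 0 H
  atom 7: C, bond orders sum to 3 (valence 4) → 1 H
  atom 8: C, bond orders sum to 3 (valence 4) → 1 H
  atom 9: C, bond orders sum to 4 (valence 4) → 0 H
  atom 10: O, bond orders sum to 1 (valence 2) → 1 H
  atom 11: C, bond orders sum to 4 (valence 4) → 0 H
  atom 12: S, bond orders sum to 1 (valence 2) → 1 H
Totals → C:8, H:5, N:1, O:2, S:1.
In Hill order: C8H5NO2S.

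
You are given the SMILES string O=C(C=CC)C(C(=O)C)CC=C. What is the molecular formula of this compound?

C10H14O2

Walk through each heavy atom and fill implicit hydrogens from standard valence (C 4, N 3, O 2, S 2, halogen 1):
  atom 1: O, bond orders sum to 2 (valence 2) → 0 H
  atom 2: C, bond orders sum to 4 (valence 4) → 0 H
  atom 3: C, bond orders sum to 3 (valence 4) → 1 H
  atom 4: C, bond orders sum to 3 (valence 4) → 1 H
  atom 5: C, bond orders sum to 1 (valence 4) → 3 H
  atom 6: C, bond orders sum to 3 (valence 4) → 1 H
  atom 7: C, bond orders sum to 4 (valence 4) → 0 H
  atom 8: O, bond orders sum to 2 (valence 2) → 0 H
  atom 9: C, bond orders sum to 1 (valence 4) → 3 H
  atom 10: C, bond orders sum to 2 (valence 4) → 2 H
  atom 11: C, bond orders sum to 3 (valence 4) → 1 H
  atom 12: C, bond orders sum to 2 (valence 4) → 2 H
Totals → C:10, H:14, O:2.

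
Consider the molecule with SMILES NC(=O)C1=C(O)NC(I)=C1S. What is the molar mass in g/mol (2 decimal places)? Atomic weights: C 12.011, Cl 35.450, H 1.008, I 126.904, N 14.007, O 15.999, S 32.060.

First, the molecular formula is C5H5IN2O2S (counting implicit H from valence).
  C: 5 × 12.011 = 60.055
  H: 5 × 1.008 = 5.040
  I: 1 × 126.904 = 126.904
  N: 2 × 14.007 = 28.014
  O: 2 × 15.999 = 31.998
  S: 1 × 32.060 = 32.060
Sum: 5×12.011 + 5×1.008 + 1×126.904 + 2×14.007 + 2×15.999 + 1×32.060 = 284.071 → 284.07 g/mol.

284.07 g/mol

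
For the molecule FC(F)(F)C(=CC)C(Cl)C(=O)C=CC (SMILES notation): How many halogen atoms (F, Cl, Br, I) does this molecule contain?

4

Halogen atoms appear at heavy-atom positions 1, 3, 4, 9 (1×Cl, 3×F).
Other groups present: 2 alkene, 1 ketone.
Halogen count: 4.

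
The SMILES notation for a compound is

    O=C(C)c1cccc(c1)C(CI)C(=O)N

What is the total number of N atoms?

Scan the SMILES for N atoms (remember two-letter symbols like Cl and Br are single atoms).
Nitrogen count: 1.

1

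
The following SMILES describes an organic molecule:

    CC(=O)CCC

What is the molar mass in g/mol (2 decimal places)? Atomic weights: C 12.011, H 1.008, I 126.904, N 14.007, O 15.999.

86.13 g/mol

First, the molecular formula is C5H10O (counting implicit H from valence).
  C: 5 × 12.011 = 60.055
  H: 10 × 1.008 = 10.080
  O: 1 × 15.999 = 15.999
Sum: 5×12.011 + 10×1.008 + 1×15.999 = 86.134 → 86.13 g/mol.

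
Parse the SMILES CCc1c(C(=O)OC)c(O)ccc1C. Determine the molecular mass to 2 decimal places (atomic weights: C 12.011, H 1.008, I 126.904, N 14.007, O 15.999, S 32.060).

First, the molecular formula is C11H14O3 (counting implicit H from valence).
  C: 11 × 12.011 = 132.121
  H: 14 × 1.008 = 14.112
  O: 3 × 15.999 = 47.997
Sum: 11×12.011 + 14×1.008 + 3×15.999 = 194.230 → 194.23 g/mol.

194.23 g/mol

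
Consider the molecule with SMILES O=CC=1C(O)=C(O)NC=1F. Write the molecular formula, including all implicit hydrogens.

C5H4FNO3

Walk through each heavy atom and fill implicit hydrogens from standard valence (C 4, N 3, O 2, S 2, halogen 1):
  atom 1: O, bond orders sum to 2 (valence 2) → 0 H
  atom 2: C, bond orders sum to 3 (valence 4) → 1 H
  atom 3: C, bond orders sum to 4 (valence 4) → 0 H
  atom 4: C, bond orders sum to 4 (valence 4) → 0 H
  atom 5: O, bond orders sum to 1 (valence 2) → 1 H
  atom 6: C, bond orders sum to 4 (valence 4) → 0 H
  atom 7: O, bond orders sum to 1 (valence 2) → 1 H
  atom 8: N, bond orders sum to 2 (valence 3) → 1 H
  atom 9: C, bond orders sum to 4 (valence 4) → 0 H
  atom 10: F (halogen, monovalent) → 0 H
Totals → C:5, H:4, F:1, N:1, O:3.
In Hill order: C5H4FNO3.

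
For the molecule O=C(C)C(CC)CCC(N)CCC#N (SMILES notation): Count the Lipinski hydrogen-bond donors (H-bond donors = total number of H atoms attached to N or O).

2

Donors: find every N or O and count the H atoms it carries.
  atom 1 (O): bond orders sum to 2 → 0 H
  atom 10 (N): bond orders sum to 1 → 2 H
  atom 14 (N): bond orders sum to 3 → 0 H
Lipinski HBD = 2.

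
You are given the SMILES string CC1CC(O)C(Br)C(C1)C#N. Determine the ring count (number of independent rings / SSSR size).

In SMILES, each pair of matching ring-closure digits denotes one ring-closing bond; the number of such bonds equals the number of independent rings.
Ring-closure bonds here: 1.

1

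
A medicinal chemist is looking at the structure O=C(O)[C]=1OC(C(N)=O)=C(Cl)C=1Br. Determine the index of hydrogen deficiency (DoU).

Molecular formula: C6H3BrClNO4.
DoU = (2C + 2 + N − H − X) / 2, where X is the halogen count and O/S are ignored.
    = (2·6 + 2 + 1 − 3 − 2) / 2 = 10 / 2 = 5.

5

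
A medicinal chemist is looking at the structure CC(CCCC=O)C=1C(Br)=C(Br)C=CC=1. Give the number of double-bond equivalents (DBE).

Molecular formula: C12H14Br2O.
DoU = (2C + 2 + N − H − X) / 2, where X is the halogen count and O/S are ignored.
    = (2·12 + 2 + 0 − 14 − 2) / 2 = 10 / 2 = 5.

5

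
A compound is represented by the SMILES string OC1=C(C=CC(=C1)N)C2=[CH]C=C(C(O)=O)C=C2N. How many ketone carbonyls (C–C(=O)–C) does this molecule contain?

Scan the SMILES for the ketone motif — none present.
Groups that are present: 1 carboxylic acid, 1 hydroxyl, 2 primary amine.

0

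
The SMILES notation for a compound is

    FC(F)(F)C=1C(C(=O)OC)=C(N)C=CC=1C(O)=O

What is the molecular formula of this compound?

Walk through each heavy atom and fill implicit hydrogens from standard valence (C 4, N 3, O 2, S 2, halogen 1):
  atom 1: F (halogen, monovalent) → 0 H
  atom 2: C, bond orders sum to 4 (valence 4) → 0 H
  atom 3: F (halogen, monovalent) → 0 H
  atom 4: F (halogen, monovalent) → 0 H
  atom 5: C, bond orders sum to 4 (valence 4) → 0 H
  atom 6: C, bond orders sum to 4 (valence 4) → 0 H
  atom 7: C, bond orders sum to 4 (valence 4) → 0 H
  atom 8: O, bond orders sum to 2 (valence 2) → 0 H
  atom 9: O, bond orders sum to 2 (valence 2) → 0 H
  atom 10: C, bond orders sum to 1 (valence 4) → 3 H
  atom 11: C, bond orders sum to 4 (valence 4) → 0 H
  atom 12: N, bond orders sum to 1 (valence 3) → 2 H
  atom 13: C, bond orders sum to 3 (valence 4) → 1 H
  atom 14: C, bond orders sum to 3 (valence 4) → 1 H
  atom 15: C, bond orders sum to 4 (valence 4) → 0 H
  atom 16: C, bond orders sum to 4 (valence 4) → 0 H
  atom 17: O, bond orders sum to 1 (valence 2) → 1 H
  atom 18: O, bond orders sum to 2 (valence 2) → 0 H
Totals → C:10, H:8, F:3, N:1, O:4.
In Hill order: C10H8F3NO4.

C10H8F3NO4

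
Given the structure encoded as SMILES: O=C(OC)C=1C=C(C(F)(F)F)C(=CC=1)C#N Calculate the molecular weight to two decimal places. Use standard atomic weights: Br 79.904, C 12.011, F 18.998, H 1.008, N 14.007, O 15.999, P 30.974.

First, the molecular formula is C10H6F3NO2 (counting implicit H from valence).
  C: 10 × 12.011 = 120.110
  F: 3 × 18.998 = 56.994
  H: 6 × 1.008 = 6.048
  N: 1 × 14.007 = 14.007
  O: 2 × 15.999 = 31.998
Sum: 10×12.011 + 3×18.998 + 6×1.008 + 1×14.007 + 2×15.999 = 229.157 → 229.16 g/mol.

229.16 g/mol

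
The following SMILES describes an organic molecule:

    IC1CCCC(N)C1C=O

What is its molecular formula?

Walk through each heavy atom and fill implicit hydrogens from standard valence (C 4, N 3, O 2, S 2, halogen 1):
  atom 1: I (halogen, monovalent) → 0 H
  atom 2: C, bond orders sum to 3 (valence 4) → 1 H
  atom 3: C, bond orders sum to 2 (valence 4) → 2 H
  atom 4: C, bond orders sum to 2 (valence 4) → 2 H
  atom 5: C, bond orders sum to 2 (valence 4) → 2 H
  atom 6: C, bond orders sum to 3 (valence 4) → 1 H
  atom 7: N, bond orders sum to 1 (valence 3) → 2 H
  atom 8: C, bond orders sum to 3 (valence 4) → 1 H
  atom 9: C, bond orders sum to 3 (valence 4) → 1 H
  atom 10: O, bond orders sum to 2 (valence 2) → 0 H
Totals → C:7, H:12, I:1, N:1, O:1.

C7H12INO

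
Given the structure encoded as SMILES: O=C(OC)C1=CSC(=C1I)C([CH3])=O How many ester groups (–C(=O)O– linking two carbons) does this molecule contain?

The ester motif appears at heavy-atom position 2 in the SMILES.
Other groups present: 1 ketone.
Ester count: 1.

1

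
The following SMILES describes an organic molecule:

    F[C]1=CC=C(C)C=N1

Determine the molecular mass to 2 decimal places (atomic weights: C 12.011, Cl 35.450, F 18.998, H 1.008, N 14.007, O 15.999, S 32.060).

First, the molecular formula is C6H6FN (counting implicit H from valence).
  C: 6 × 12.011 = 72.066
  F: 1 × 18.998 = 18.998
  H: 6 × 1.008 = 6.048
  N: 1 × 14.007 = 14.007
Sum: 6×12.011 + 1×18.998 + 6×1.008 + 1×14.007 = 111.119 → 111.12 g/mol.

111.12 g/mol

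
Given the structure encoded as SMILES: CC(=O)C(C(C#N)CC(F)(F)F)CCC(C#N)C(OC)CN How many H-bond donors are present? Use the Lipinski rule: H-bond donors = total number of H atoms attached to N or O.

Donors: find every N or O and count the H atoms it carries.
  atom 3 (O): bond orders sum to 2 → 0 H
  atom 7 (N): bond orders sum to 3 → 0 H
  atom 17 (N): bond orders sum to 3 → 0 H
  atom 19 (O): bond orders sum to 2 → 0 H
  atom 22 (N): bond orders sum to 1 → 2 H
Lipinski HBD = 2.

2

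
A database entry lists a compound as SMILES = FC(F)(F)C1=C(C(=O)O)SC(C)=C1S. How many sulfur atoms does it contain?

Scan the SMILES for S atoms (remember two-letter symbols like Cl and Br are single atoms).
Sulfur count: 2.

2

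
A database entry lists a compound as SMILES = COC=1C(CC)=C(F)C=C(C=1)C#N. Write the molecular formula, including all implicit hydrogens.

Walk through each heavy atom and fill implicit hydrogens from standard valence (C 4, N 3, O 2, S 2, halogen 1):
  atom 1: C, bond orders sum to 1 (valence 4) → 3 H
  atom 2: O, bond orders sum to 2 (valence 2) → 0 H
  atom 3: C, bond orders sum to 4 (valence 4) → 0 H
  atom 4: C, bond orders sum to 4 (valence 4) → 0 H
  atom 5: C, bond orders sum to 2 (valence 4) → 2 H
  atom 6: C, bond orders sum to 1 (valence 4) → 3 H
  atom 7: C, bond orders sum to 4 (valence 4) → 0 H
  atom 8: F (halogen, monovalent) → 0 H
  atom 9: C, bond orders sum to 3 (valence 4) → 1 H
  atom 10: C, bond orders sum to 4 (valence 4) → 0 H
  atom 11: C, bond orders sum to 3 (valence 4) → 1 H
  atom 12: C, bond orders sum to 4 (valence 4) → 0 H
  atom 13: N, bond orders sum to 3 (valence 3) → 0 H
Totals → C:10, H:10, F:1, N:1, O:1.

C10H10FNO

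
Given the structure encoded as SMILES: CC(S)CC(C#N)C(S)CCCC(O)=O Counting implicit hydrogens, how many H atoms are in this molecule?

17

Walk through each heavy atom and fill implicit hydrogens from standard valence (C 4, N 3, O 2, S 2, halogen 1):
  atom 1: C, bond orders sum to 1 (valence 4) → 3 H
  atom 2: C, bond orders sum to 3 (valence 4) → 1 H
  atom 3: S, bond orders sum to 1 (valence 2) → 1 H
  atom 4: C, bond orders sum to 2 (valence 4) → 2 H
  atom 5: C, bond orders sum to 3 (valence 4) → 1 H
  atom 6: C, bond orders sum to 4 (valence 4) → 0 H
  atom 7: N, bond orders sum to 3 (valence 3) → 0 H
  atom 8: C, bond orders sum to 3 (valence 4) → 1 H
  atom 9: S, bond orders sum to 1 (valence 2) → 1 H
  atom 10: C, bond orders sum to 2 (valence 4) → 2 H
  atom 11: C, bond orders sum to 2 (valence 4) → 2 H
  atom 12: C, bond orders sum to 2 (valence 4) → 2 H
  atom 13: C, bond orders sum to 4 (valence 4) → 0 H
  atom 14: O, bond orders sum to 1 (valence 2) → 1 H
  atom 15: O, bond orders sum to 2 (valence 2) → 0 H
Total hydrogens: 17.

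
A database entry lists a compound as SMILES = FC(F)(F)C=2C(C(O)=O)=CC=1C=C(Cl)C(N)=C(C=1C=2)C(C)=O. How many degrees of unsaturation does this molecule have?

Degree of unsaturation = (number of rings) + (number of π bonds).
Ring closures in the SMILES: 2.
π bonds: 7 double bonds (each 1 DoU) → 7 DoU from unsaturation.
Total DoU = 2 + 7 = 9.

9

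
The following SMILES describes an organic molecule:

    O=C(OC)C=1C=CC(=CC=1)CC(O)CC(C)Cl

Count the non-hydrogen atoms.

17

Every atom symbol written in the SMILES (organic subset) is one heavy atom; implicit H are not written.
Heavy atoms by element → C:13, Cl:1, O:3.
Total: 17.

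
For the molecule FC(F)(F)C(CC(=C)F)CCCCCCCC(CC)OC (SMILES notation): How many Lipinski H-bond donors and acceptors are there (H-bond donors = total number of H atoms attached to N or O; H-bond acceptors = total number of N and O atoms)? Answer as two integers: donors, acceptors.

Donors: find every N or O and count the H atoms it carries.
  atom 20 (O): bond orders sum to 2 → 0 H
Lipinski HBD = 0.
Acceptors: N atoms = 0, O atoms = 1 → HBA = 1.

0, 1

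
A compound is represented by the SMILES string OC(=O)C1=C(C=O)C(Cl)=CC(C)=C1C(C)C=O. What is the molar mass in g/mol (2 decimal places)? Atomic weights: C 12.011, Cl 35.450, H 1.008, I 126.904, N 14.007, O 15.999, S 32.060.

First, the molecular formula is C12H11ClO4 (counting implicit H from valence).
  C: 12 × 12.011 = 144.132
  Cl: 1 × 35.450 = 35.450
  H: 11 × 1.008 = 11.088
  O: 4 × 15.999 = 63.996
Sum: 12×12.011 + 1×35.450 + 11×1.008 + 4×15.999 = 254.666 → 254.67 g/mol.

254.67 g/mol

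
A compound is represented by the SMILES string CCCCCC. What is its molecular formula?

C6H14

Walk through each heavy atom and fill implicit hydrogens from standard valence (C 4, N 3, O 2, S 2, halogen 1):
  atom 1: C, bond orders sum to 1 (valence 4) → 3 H
  atom 2: C, bond orders sum to 2 (valence 4) → 2 H
  atom 3: C, bond orders sum to 2 (valence 4) → 2 H
  atom 4: C, bond orders sum to 2 (valence 4) → 2 H
  atom 5: C, bond orders sum to 2 (valence 4) → 2 H
  atom 6: C, bond orders sum to 1 (valence 4) → 3 H
Totals → C:6, H:14.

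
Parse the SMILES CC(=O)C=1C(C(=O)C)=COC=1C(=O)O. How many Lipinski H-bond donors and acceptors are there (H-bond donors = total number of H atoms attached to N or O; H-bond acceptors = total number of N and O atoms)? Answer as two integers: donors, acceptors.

1, 5

Donors: find every N or O and count the H atoms it carries.
  atom 3 (O): bond orders sum to 2 → 0 H
  atom 7 (O): bond orders sum to 2 → 0 H
  atom 10 (O): bond orders sum to 2 → 0 H
  atom 13 (O): bond orders sum to 2 → 0 H
  atom 14 (O): bond orders sum to 1 → 1 H
Lipinski HBD = 1.
Acceptors: N atoms = 0, O atoms = 5 → HBA = 5.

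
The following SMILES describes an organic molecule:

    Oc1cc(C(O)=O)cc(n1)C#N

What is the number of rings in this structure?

In SMILES, each pair of matching ring-closure digits denotes one ring-closing bond; the number of such bonds equals the number of independent rings.
Ring-closure bonds here: 1.

1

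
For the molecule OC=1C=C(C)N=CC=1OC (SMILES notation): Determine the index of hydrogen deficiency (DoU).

Degree of unsaturation = (number of rings) + (number of π bonds).
Ring closures in the SMILES: 1.
π bonds: 3 double bonds (each 1 DoU) → 3 DoU from unsaturation.
Total DoU = 1 + 3 = 4.

4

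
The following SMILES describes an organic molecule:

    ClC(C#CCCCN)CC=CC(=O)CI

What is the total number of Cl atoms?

1

Scan the SMILES for Cl atoms (remember two-letter symbols like Cl and Br are single atoms).
Chlorine count: 1.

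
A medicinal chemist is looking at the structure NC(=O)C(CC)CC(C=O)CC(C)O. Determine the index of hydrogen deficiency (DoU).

Degree of unsaturation = (number of rings) + (number of π bonds).
Ring closures in the SMILES: 0.
π bonds: 2 double bonds (each 1 DoU) → 2 DoU from unsaturation.
Total DoU = 0 + 2 = 2.

2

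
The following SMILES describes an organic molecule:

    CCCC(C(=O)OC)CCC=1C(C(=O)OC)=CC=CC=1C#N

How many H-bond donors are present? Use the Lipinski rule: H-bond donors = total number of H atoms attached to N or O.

0

Donors: find every N or O and count the H atoms it carries.
  atom 6 (O): bond orders sum to 2 → 0 H
  atom 7 (O): bond orders sum to 2 → 0 H
  atom 14 (O): bond orders sum to 2 → 0 H
  atom 15 (O): bond orders sum to 2 → 0 H
  atom 22 (N): bond orders sum to 3 → 0 H
Lipinski HBD = 0.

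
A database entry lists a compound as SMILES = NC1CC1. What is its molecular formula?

Walk through each heavy atom and fill implicit hydrogens from standard valence (C 4, N 3, O 2, S 2, halogen 1):
  atom 1: N, bond orders sum to 1 (valence 3) → 2 H
  atom 2: C, bond orders sum to 3 (valence 4) → 1 H
  atom 3: C, bond orders sum to 2 (valence 4) → 2 H
  atom 4: C, bond orders sum to 2 (valence 4) → 2 H
Totals → C:3, H:7, N:1.

C3H7N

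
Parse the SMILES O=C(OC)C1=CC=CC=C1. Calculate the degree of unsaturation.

5

Degree of unsaturation = (number of rings) + (number of π bonds).
Ring closures in the SMILES: 1.
π bonds: 4 double bonds (each 1 DoU) → 4 DoU from unsaturation.
Total DoU = 1 + 4 = 5.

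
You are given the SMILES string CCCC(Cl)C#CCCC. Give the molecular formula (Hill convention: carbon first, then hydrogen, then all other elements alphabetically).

Walk through each heavy atom and fill implicit hydrogens from standard valence (C 4, N 3, O 2, S 2, halogen 1):
  atom 1: C, bond orders sum to 1 (valence 4) → 3 H
  atom 2: C, bond orders sum to 2 (valence 4) → 2 H
  atom 3: C, bond orders sum to 2 (valence 4) → 2 H
  atom 4: C, bond orders sum to 3 (valence 4) → 1 H
  atom 5: Cl (halogen, monovalent) → 0 H
  atom 6: C, bond orders sum to 4 (valence 4) → 0 H
  atom 7: C, bond orders sum to 4 (valence 4) → 0 H
  atom 8: C, bond orders sum to 2 (valence 4) → 2 H
  atom 9: C, bond orders sum to 2 (valence 4) → 2 H
  atom 10: C, bond orders sum to 1 (valence 4) → 3 H
Totals → C:9, H:15, Cl:1.

C9H15Cl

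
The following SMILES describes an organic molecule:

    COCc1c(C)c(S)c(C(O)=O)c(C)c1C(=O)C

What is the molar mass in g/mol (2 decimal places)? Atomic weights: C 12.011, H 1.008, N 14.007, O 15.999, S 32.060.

268.33 g/mol

First, the molecular formula is C13H16O4S (counting implicit H from valence).
  C: 13 × 12.011 = 156.143
  H: 16 × 1.008 = 16.128
  O: 4 × 15.999 = 63.996
  S: 1 × 32.060 = 32.060
Sum: 13×12.011 + 16×1.008 + 4×15.999 + 1×32.060 = 268.327 → 268.33 g/mol.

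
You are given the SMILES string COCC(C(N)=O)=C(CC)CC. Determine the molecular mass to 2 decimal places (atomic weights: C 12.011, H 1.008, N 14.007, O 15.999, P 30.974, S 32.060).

First, the molecular formula is C9H17NO2 (counting implicit H from valence).
  C: 9 × 12.011 = 108.099
  H: 17 × 1.008 = 17.136
  N: 1 × 14.007 = 14.007
  O: 2 × 15.999 = 31.998
Sum: 9×12.011 + 17×1.008 + 1×14.007 + 2×15.999 = 171.240 → 171.24 g/mol.

171.24 g/mol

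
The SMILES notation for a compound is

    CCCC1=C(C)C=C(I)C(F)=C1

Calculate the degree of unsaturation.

4

Degree of unsaturation = (number of rings) + (number of π bonds).
Ring closures in the SMILES: 1.
π bonds: 3 double bonds (each 1 DoU) → 3 DoU from unsaturation.
Total DoU = 1 + 3 = 4.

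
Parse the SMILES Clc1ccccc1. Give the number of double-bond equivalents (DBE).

Molecular formula: C6H5Cl.
DoU = (2C + 2 + N − H − X) / 2, where X is the halogen count and O/S are ignored.
    = (2·6 + 2 + 0 − 5 − 1) / 2 = 8 / 2 = 4.

4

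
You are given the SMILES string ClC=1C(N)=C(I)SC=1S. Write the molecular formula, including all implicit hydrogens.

C4H3ClINS2

Walk through each heavy atom and fill implicit hydrogens from standard valence (C 4, N 3, O 2, S 2, halogen 1):
  atom 1: Cl (halogen, monovalent) → 0 H
  atom 2: C, bond orders sum to 4 (valence 4) → 0 H
  atom 3: C, bond orders sum to 4 (valence 4) → 0 H
  atom 4: N, bond orders sum to 1 (valence 3) → 2 H
  atom 5: C, bond orders sum to 4 (valence 4) → 0 H
  atom 6: I (halogen, monovalent) → 0 H
  atom 7: S, bond orders sum to 2 (valence 2) → 0 H
  atom 8: C, bond orders sum to 4 (valence 4) → 0 H
  atom 9: S, bond orders sum to 1 (valence 2) → 1 H
Totals → C:4, H:3, Cl:1, I:1, N:1, S:2.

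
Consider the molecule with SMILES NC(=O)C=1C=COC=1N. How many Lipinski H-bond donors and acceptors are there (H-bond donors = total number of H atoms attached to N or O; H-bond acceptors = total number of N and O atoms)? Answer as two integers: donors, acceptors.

4, 4

Donors: find every N or O and count the H atoms it carries.
  atom 1 (N): bond orders sum to 1 → 2 H
  atom 3 (O): bond orders sum to 2 → 0 H
  atom 7 (O): bond orders sum to 2 → 0 H
  atom 9 (N): bond orders sum to 1 → 2 H
Lipinski HBD = 4.
Acceptors: N atoms = 2, O atoms = 2 → HBA = 4.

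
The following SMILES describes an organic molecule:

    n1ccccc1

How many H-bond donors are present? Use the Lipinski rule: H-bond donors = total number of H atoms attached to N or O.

0

Donors: find every N or O and count the H atoms it carries.
  atom 1 (N): bond orders sum to 3 → 0 H
Lipinski HBD = 0.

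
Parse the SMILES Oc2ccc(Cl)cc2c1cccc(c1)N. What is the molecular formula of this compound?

C12H10ClNO

Walk through each heavy atom and fill implicit hydrogens from standard valence (C 4, N 3, O 2, S 2, halogen 1); for lowercase aromatic atoms, an aromatic c carries 1 H when it has two neighbours and 0 H with three, and aromatic n carries 0 H:
  atom 1: O, bond orders sum to 1 (valence 2) → 1 H
  atom 2: aromatic c, 3 neighbours → 0 H
  atom 3: aromatic c, 2 neighbours → 1 H
  atom 4: aromatic c, 2 neighbours → 1 H
  atom 5: aromatic c, 3 neighbours → 0 H
  atom 6: Cl (halogen, monovalent) → 0 H
  atom 7: aromatic c, 2 neighbours → 1 H
  atom 8: aromatic c, 3 neighbours → 0 H
  atom 9: aromatic c, 3 neighbours → 0 H
  atom 10: aromatic c, 2 neighbours → 1 H
  atom 11: aromatic c, 2 neighbours → 1 H
  atom 12: aromatic c, 2 neighbours → 1 H
  atom 13: aromatic c, 3 neighbours → 0 H
  atom 14: aromatic c, 2 neighbours → 1 H
  atom 15: N, bond orders sum to 1 (valence 3) → 2 H
Totals → C:12, H:10, Cl:1, N:1, O:1.
In Hill order: C12H10ClNO.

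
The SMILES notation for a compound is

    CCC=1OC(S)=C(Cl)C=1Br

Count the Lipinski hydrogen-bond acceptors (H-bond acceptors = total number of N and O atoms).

N atoms: 0; O atoms: 1.
Lipinski HBA = 0 + 1 = 1.

1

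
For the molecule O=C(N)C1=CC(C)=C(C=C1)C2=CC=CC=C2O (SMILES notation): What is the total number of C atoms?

Count every carbon token in the SMILES (each C, including those in ring-closure positions and inside branches).
Carbon count: 14.

14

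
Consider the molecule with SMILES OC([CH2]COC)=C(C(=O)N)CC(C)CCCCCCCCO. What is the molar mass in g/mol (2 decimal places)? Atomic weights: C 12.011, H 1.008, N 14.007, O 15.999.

First, the molecular formula is C17H33NO4 (counting implicit H from valence).
  C: 17 × 12.011 = 204.187
  H: 33 × 1.008 = 33.264
  N: 1 × 14.007 = 14.007
  O: 4 × 15.999 = 63.996
Sum: 17×12.011 + 33×1.008 + 1×14.007 + 4×15.999 = 315.454 → 315.45 g/mol.

315.45 g/mol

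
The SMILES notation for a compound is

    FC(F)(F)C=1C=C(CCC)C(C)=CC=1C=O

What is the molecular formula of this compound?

C12H13F3O

Walk through each heavy atom and fill implicit hydrogens from standard valence (C 4, N 3, O 2, S 2, halogen 1):
  atom 1: F (halogen, monovalent) → 0 H
  atom 2: C, bond orders sum to 4 (valence 4) → 0 H
  atom 3: F (halogen, monovalent) → 0 H
  atom 4: F (halogen, monovalent) → 0 H
  atom 5: C, bond orders sum to 4 (valence 4) → 0 H
  atom 6: C, bond orders sum to 3 (valence 4) → 1 H
  atom 7: C, bond orders sum to 4 (valence 4) → 0 H
  atom 8: C, bond orders sum to 2 (valence 4) → 2 H
  atom 9: C, bond orders sum to 2 (valence 4) → 2 H
  atom 10: C, bond orders sum to 1 (valence 4) → 3 H
  atom 11: C, bond orders sum to 4 (valence 4) → 0 H
  atom 12: C, bond orders sum to 1 (valence 4) → 3 H
  atom 13: C, bond orders sum to 3 (valence 4) → 1 H
  atom 14: C, bond orders sum to 4 (valence 4) → 0 H
  atom 15: C, bond orders sum to 3 (valence 4) → 1 H
  atom 16: O, bond orders sum to 2 (valence 2) → 0 H
Totals → C:12, H:13, F:3, O:1.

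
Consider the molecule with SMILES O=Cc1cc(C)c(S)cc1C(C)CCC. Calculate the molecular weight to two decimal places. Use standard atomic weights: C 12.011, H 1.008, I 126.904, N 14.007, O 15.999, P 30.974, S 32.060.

First, the molecular formula is C13H18OS (counting implicit H from valence).
  C: 13 × 12.011 = 156.143
  H: 18 × 1.008 = 18.144
  O: 1 × 15.999 = 15.999
  S: 1 × 32.060 = 32.060
Sum: 13×12.011 + 18×1.008 + 1×15.999 + 1×32.060 = 222.346 → 222.35 g/mol.

222.35 g/mol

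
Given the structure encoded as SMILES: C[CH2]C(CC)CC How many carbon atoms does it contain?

7

Count every carbon token in the SMILES (each C, including those in ring-closure positions and inside branches).
Carbon count: 7.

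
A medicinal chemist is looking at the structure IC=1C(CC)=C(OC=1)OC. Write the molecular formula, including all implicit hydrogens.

C7H9IO2

Walk through each heavy atom and fill implicit hydrogens from standard valence (C 4, N 3, O 2, S 2, halogen 1):
  atom 1: I (halogen, monovalent) → 0 H
  atom 2: C, bond orders sum to 4 (valence 4) → 0 H
  atom 3: C, bond orders sum to 4 (valence 4) → 0 H
  atom 4: C, bond orders sum to 2 (valence 4) → 2 H
  atom 5: C, bond orders sum to 1 (valence 4) → 3 H
  atom 6: C, bond orders sum to 4 (valence 4) → 0 H
  atom 7: O, bond orders sum to 2 (valence 2) → 0 H
  atom 8: C, bond orders sum to 3 (valence 4) → 1 H
  atom 9: O, bond orders sum to 2 (valence 2) → 0 H
  atom 10: C, bond orders sum to 1 (valence 4) → 3 H
Totals → C:7, H:9, I:1, O:2.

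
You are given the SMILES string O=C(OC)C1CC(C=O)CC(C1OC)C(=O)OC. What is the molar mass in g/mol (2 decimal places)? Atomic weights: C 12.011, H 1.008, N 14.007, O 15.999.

258.27 g/mol

First, the molecular formula is C12H18O6 (counting implicit H from valence).
  C: 12 × 12.011 = 144.132
  H: 18 × 1.008 = 18.144
  O: 6 × 15.999 = 95.994
Sum: 12×12.011 + 18×1.008 + 6×15.999 = 258.270 → 258.27 g/mol.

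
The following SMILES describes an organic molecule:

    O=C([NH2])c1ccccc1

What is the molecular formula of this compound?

C7H7NO

Walk through each heavy atom and fill implicit hydrogens from standard valence (C 4, N 3, O 2, S 2, halogen 1); for lowercase aromatic atoms, an aromatic c carries 1 H when it has two neighbours and 0 H with three, and aromatic n carries 0 H:
  atom 1: O, bond orders sum to 2 (valence 2) → 0 H
  atom 2: C, bond orders sum to 4 (valence 4) → 0 H
  atom 3: N with explicit H count 2
  atom 4: aromatic c, 3 neighbours → 0 H
  atom 5: aromatic c, 2 neighbours → 1 H
  atom 6: aromatic c, 2 neighbours → 1 H
  atom 7: aromatic c, 2 neighbours → 1 H
  atom 8: aromatic c, 2 neighbours → 1 H
  atom 9: aromatic c, 2 neighbours → 1 H
Totals → C:7, H:7, N:1, O:1.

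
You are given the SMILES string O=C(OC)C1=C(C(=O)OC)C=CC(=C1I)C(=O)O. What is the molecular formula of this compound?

C11H9IO6

Walk through each heavy atom and fill implicit hydrogens from standard valence (C 4, N 3, O 2, S 2, halogen 1):
  atom 1: O, bond orders sum to 2 (valence 2) → 0 H
  atom 2: C, bond orders sum to 4 (valence 4) → 0 H
  atom 3: O, bond orders sum to 2 (valence 2) → 0 H
  atom 4: C, bond orders sum to 1 (valence 4) → 3 H
  atom 5: C, bond orders sum to 4 (valence 4) → 0 H
  atom 6: C, bond orders sum to 4 (valence 4) → 0 H
  atom 7: C, bond orders sum to 4 (valence 4) → 0 H
  atom 8: O, bond orders sum to 2 (valence 2) → 0 H
  atom 9: O, bond orders sum to 2 (valence 2) → 0 H
  atom 10: C, bond orders sum to 1 (valence 4) → 3 H
  atom 11: C, bond orders sum to 3 (valence 4) → 1 H
  atom 12: C, bond orders sum to 3 (valence 4) → 1 H
  atom 13: C, bond orders sum to 4 (valence 4) → 0 H
  atom 14: C, bond orders sum to 4 (valence 4) → 0 H
  atom 15: I (halogen, monovalent) → 0 H
  atom 16: C, bond orders sum to 4 (valence 4) → 0 H
  atom 17: O, bond orders sum to 2 (valence 2) → 0 H
  atom 18: O, bond orders sum to 1 (valence 2) → 1 H
Totals → C:11, H:9, I:1, O:6.
In Hill order: C11H9IO6.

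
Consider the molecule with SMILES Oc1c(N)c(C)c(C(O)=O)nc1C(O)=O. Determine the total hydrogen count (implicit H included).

8

Walk through each heavy atom and fill implicit hydrogens from standard valence (C 4, N 3, O 2, S 2, halogen 1); for lowercase aromatic atoms, an aromatic c carries 1 H when it has two neighbours and 0 H with three, and aromatic n carries 0 H:
  atom 1: O, bond orders sum to 1 (valence 2) → 1 H
  atom 2: aromatic c, 3 neighbours → 0 H
  atom 3: aromatic c, 3 neighbours → 0 H
  atom 4: N, bond orders sum to 1 (valence 3) → 2 H
  atom 5: aromatic c, 3 neighbours → 0 H
  atom 6: C, bond orders sum to 1 (valence 4) → 3 H
  atom 7: aromatic c, 3 neighbours → 0 H
  atom 8: C, bond orders sum to 4 (valence 4) → 0 H
  atom 9: O, bond orders sum to 1 (valence 2) → 1 H
  atom 10: O, bond orders sum to 2 (valence 2) → 0 H
  atom 11: aromatic n, 2 neighbours → 0 H
  atom 12: aromatic c, 3 neighbours → 0 H
  atom 13: C, bond orders sum to 4 (valence 4) → 0 H
  atom 14: O, bond orders sum to 1 (valence 2) → 1 H
  atom 15: O, bond orders sum to 2 (valence 2) → 0 H
Total hydrogens: 8.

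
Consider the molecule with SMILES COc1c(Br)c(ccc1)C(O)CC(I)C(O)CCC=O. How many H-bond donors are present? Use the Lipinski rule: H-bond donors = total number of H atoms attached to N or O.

Donors: find every N or O and count the H atoms it carries.
  atom 2 (O): bond orders sum to 2 → 0 H
  atom 11 (O): bond orders sum to 1 → 1 H
  atom 16 (O): bond orders sum to 1 → 1 H
  atom 20 (O): bond orders sum to 2 → 0 H
Lipinski HBD = 2.

2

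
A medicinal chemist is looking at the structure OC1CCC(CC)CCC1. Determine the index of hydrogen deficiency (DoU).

Degree of unsaturation = (number of rings) + (number of π bonds).
Ring closures in the SMILES: 1.
π bonds: none → 0 DoU from unsaturation.
Total DoU = 1 + 0 = 1.

1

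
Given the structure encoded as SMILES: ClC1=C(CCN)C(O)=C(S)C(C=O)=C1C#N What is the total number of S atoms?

Scan the SMILES for S atoms (remember two-letter symbols like Cl and Br are single atoms).
Sulfur count: 1.

1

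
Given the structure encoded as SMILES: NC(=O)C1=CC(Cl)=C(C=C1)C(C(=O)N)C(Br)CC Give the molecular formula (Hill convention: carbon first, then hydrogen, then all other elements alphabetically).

Walk through each heavy atom and fill implicit hydrogens from standard valence (C 4, N 3, O 2, S 2, halogen 1):
  atom 1: N, bond orders sum to 1 (valence 3) → 2 H
  atom 2: C, bond orders sum to 4 (valence 4) → 0 H
  atom 3: O, bond orders sum to 2 (valence 2) → 0 H
  atom 4: C, bond orders sum to 4 (valence 4) → 0 H
  atom 5: C, bond orders sum to 3 (valence 4) → 1 H
  atom 6: C, bond orders sum to 4 (valence 4) → 0 H
  atom 7: Cl (halogen, monovalent) → 0 H
  atom 8: C, bond orders sum to 4 (valence 4) → 0 H
  atom 9: C, bond orders sum to 3 (valence 4) → 1 H
  atom 10: C, bond orders sum to 3 (valence 4) → 1 H
  atom 11: C, bond orders sum to 3 (valence 4) → 1 H
  atom 12: C, bond orders sum to 4 (valence 4) → 0 H
  atom 13: O, bond orders sum to 2 (valence 2) → 0 H
  atom 14: N, bond orders sum to 1 (valence 3) → 2 H
  atom 15: C, bond orders sum to 3 (valence 4) → 1 H
  atom 16: Br (halogen, monovalent) → 0 H
  atom 17: C, bond orders sum to 2 (valence 4) → 2 H
  atom 18: C, bond orders sum to 1 (valence 4) → 3 H
Totals → C:12, H:14, Br:1, Cl:1, N:2, O:2.
In Hill order: C12H14BrClN2O2.

C12H14BrClN2O2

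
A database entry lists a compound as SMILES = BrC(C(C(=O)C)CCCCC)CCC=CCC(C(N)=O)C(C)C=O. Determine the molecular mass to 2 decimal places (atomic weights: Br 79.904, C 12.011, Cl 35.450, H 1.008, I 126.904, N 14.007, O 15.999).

First, the molecular formula is C19H32BrNO3 (counting implicit H from valence).
  Br: 1 × 79.904 = 79.904
  C: 19 × 12.011 = 228.209
  H: 32 × 1.008 = 32.256
  N: 1 × 14.007 = 14.007
  O: 3 × 15.999 = 47.997
Sum: 1×79.904 + 19×12.011 + 32×1.008 + 1×14.007 + 3×15.999 = 402.373 → 402.37 g/mol.

402.37 g/mol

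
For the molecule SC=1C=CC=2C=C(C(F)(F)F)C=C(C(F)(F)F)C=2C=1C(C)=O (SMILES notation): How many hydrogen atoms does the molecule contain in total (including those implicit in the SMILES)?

8

Walk through each heavy atom and fill implicit hydrogens from standard valence (C 4, N 3, O 2, S 2, halogen 1):
  atom 1: S, bond orders sum to 1 (valence 2) → 1 H
  atom 2: C, bond orders sum to 4 (valence 4) → 0 H
  atom 3: C, bond orders sum to 3 (valence 4) → 1 H
  atom 4: C, bond orders sum to 3 (valence 4) → 1 H
  atom 5: C, bond orders sum to 4 (valence 4) → 0 H
  atom 6: C, bond orders sum to 3 (valence 4) → 1 H
  atom 7: C, bond orders sum to 4 (valence 4) → 0 H
  atom 8: C, bond orders sum to 4 (valence 4) → 0 H
  atom 9: F (halogen, monovalent) → 0 H
  atom 10: F (halogen, monovalent) → 0 H
  atom 11: F (halogen, monovalent) → 0 H
  atom 12: C, bond orders sum to 3 (valence 4) → 1 H
  atom 13: C, bond orders sum to 4 (valence 4) → 0 H
  atom 14: C, bond orders sum to 4 (valence 4) → 0 H
  atom 15: F (halogen, monovalent) → 0 H
  atom 16: F (halogen, monovalent) → 0 H
  atom 17: F (halogen, monovalent) → 0 H
  atom 18: C, bond orders sum to 4 (valence 4) → 0 H
  atom 19: C, bond orders sum to 4 (valence 4) → 0 H
  atom 20: C, bond orders sum to 4 (valence 4) → 0 H
  atom 21: C, bond orders sum to 1 (valence 4) → 3 H
  atom 22: O, bond orders sum to 2 (valence 2) → 0 H
Total hydrogens: 8.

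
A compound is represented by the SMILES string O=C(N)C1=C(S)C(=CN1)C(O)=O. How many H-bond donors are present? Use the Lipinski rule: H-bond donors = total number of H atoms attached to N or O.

Donors: find every N or O and count the H atoms it carries.
  atom 1 (O): bond orders sum to 2 → 0 H
  atom 3 (N): bond orders sum to 1 → 2 H
  atom 9 (N): bond orders sum to 2 → 1 H
  atom 11 (O): bond orders sum to 1 → 1 H
  atom 12 (O): bond orders sum to 2 → 0 H
Lipinski HBD = 4.

4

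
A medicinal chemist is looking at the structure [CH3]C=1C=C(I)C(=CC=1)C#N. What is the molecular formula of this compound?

C8H6IN

Walk through each heavy atom and fill implicit hydrogens from standard valence (C 4, N 3, O 2, S 2, halogen 1):
  atom 1: C with explicit H count 3
  atom 2: C, bond orders sum to 4 (valence 4) → 0 H
  atom 3: C, bond orders sum to 3 (valence 4) → 1 H
  atom 4: C, bond orders sum to 4 (valence 4) → 0 H
  atom 5: I (halogen, monovalent) → 0 H
  atom 6: C, bond orders sum to 4 (valence 4) → 0 H
  atom 7: C, bond orders sum to 3 (valence 4) → 1 H
  atom 8: C, bond orders sum to 3 (valence 4) → 1 H
  atom 9: C, bond orders sum to 4 (valence 4) → 0 H
  atom 10: N, bond orders sum to 3 (valence 3) → 0 H
Totals → C:8, H:6, I:1, N:1.
In Hill order: C8H6IN.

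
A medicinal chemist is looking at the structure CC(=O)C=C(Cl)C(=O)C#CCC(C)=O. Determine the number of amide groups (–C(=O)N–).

0

Scan the SMILES for the amide motif — none present.
Groups that are present: 1 alkene, 1 alkyne, 3 ketone.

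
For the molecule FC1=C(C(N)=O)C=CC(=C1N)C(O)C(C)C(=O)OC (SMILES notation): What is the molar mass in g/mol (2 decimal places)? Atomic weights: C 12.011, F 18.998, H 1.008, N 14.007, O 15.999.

270.26 g/mol

First, the molecular formula is C12H15FN2O4 (counting implicit H from valence).
  C: 12 × 12.011 = 144.132
  F: 1 × 18.998 = 18.998
  H: 15 × 1.008 = 15.120
  N: 2 × 14.007 = 28.014
  O: 4 × 15.999 = 63.996
Sum: 12×12.011 + 1×18.998 + 15×1.008 + 2×14.007 + 4×15.999 = 270.260 → 270.26 g/mol.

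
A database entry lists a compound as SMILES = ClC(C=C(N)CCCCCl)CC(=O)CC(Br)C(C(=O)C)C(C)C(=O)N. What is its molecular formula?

Walk through each heavy atom and fill implicit hydrogens from standard valence (C 4, N 3, O 2, S 2, halogen 1):
  atom 1: Cl (halogen, monovalent) → 0 H
  atom 2: C, bond orders sum to 3 (valence 4) → 1 H
  atom 3: C, bond orders sum to 3 (valence 4) → 1 H
  atom 4: C, bond orders sum to 4 (valence 4) → 0 H
  atom 5: N, bond orders sum to 1 (valence 3) → 2 H
  atom 6: C, bond orders sum to 2 (valence 4) → 2 H
  atom 7: C, bond orders sum to 2 (valence 4) → 2 H
  atom 8: C, bond orders sum to 2 (valence 4) → 2 H
  atom 9: C, bond orders sum to 2 (valence 4) → 2 H
  atom 10: Cl (halogen, monovalent) → 0 H
  atom 11: C, bond orders sum to 2 (valence 4) → 2 H
  atom 12: C, bond orders sum to 4 (valence 4) → 0 H
  atom 13: O, bond orders sum to 2 (valence 2) → 0 H
  atom 14: C, bond orders sum to 2 (valence 4) → 2 H
  atom 15: C, bond orders sum to 3 (valence 4) → 1 H
  atom 16: Br (halogen, monovalent) → 0 H
  atom 17: C, bond orders sum to 3 (valence 4) → 1 H
  atom 18: C, bond orders sum to 4 (valence 4) → 0 H
  atom 19: O, bond orders sum to 2 (valence 2) → 0 H
  atom 20: C, bond orders sum to 1 (valence 4) → 3 H
  atom 21: C, bond orders sum to 3 (valence 4) → 1 H
  atom 22: C, bond orders sum to 1 (valence 4) → 3 H
  atom 23: C, bond orders sum to 4 (valence 4) → 0 H
  atom 24: O, bond orders sum to 2 (valence 2) → 0 H
  atom 25: N, bond orders sum to 1 (valence 3) → 2 H
Totals → C:17, H:27, Br:1, Cl:2, N:2, O:3.

C17H27BrCl2N2O3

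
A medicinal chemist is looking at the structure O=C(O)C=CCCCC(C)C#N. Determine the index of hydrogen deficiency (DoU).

Degree of unsaturation = (number of rings) + (number of π bonds).
Ring closures in the SMILES: 0.
π bonds: 2 double bonds (each 1 DoU), 1 triple bond (each 2 DoU) → 4 DoU from unsaturation.
Total DoU = 0 + 4 = 4.

4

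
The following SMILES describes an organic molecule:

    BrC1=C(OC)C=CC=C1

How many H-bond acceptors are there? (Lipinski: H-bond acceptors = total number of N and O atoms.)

N atoms: 0; O atoms: 1.
Lipinski HBA = 0 + 1 = 1.

1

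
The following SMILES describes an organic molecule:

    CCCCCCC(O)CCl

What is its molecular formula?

Walk through each heavy atom and fill implicit hydrogens from standard valence (C 4, N 3, O 2, S 2, halogen 1):
  atom 1: C, bond orders sum to 1 (valence 4) → 3 H
  atom 2: C, bond orders sum to 2 (valence 4) → 2 H
  atom 3: C, bond orders sum to 2 (valence 4) → 2 H
  atom 4: C, bond orders sum to 2 (valence 4) → 2 H
  atom 5: C, bond orders sum to 2 (valence 4) → 2 H
  atom 6: C, bond orders sum to 2 (valence 4) → 2 H
  atom 7: C, bond orders sum to 3 (valence 4) → 1 H
  atom 8: O, bond orders sum to 1 (valence 2) → 1 H
  atom 9: C, bond orders sum to 2 (valence 4) → 2 H
  atom 10: Cl (halogen, monovalent) → 0 H
Totals → C:8, H:17, Cl:1, O:1.

C8H17ClO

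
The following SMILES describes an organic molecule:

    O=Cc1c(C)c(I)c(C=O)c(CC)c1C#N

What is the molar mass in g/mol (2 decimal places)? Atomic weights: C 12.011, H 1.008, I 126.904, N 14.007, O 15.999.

327.12 g/mol

First, the molecular formula is C12H10INO2 (counting implicit H from valence).
  C: 12 × 12.011 = 144.132
  H: 10 × 1.008 = 10.080
  I: 1 × 126.904 = 126.904
  N: 1 × 14.007 = 14.007
  O: 2 × 15.999 = 31.998
Sum: 12×12.011 + 10×1.008 + 1×126.904 + 1×14.007 + 2×15.999 = 327.121 → 327.12 g/mol.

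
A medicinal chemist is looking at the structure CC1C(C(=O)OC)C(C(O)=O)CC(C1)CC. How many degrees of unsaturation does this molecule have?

Degree of unsaturation = (number of rings) + (number of π bonds).
Ring closures in the SMILES: 1.
π bonds: 2 double bonds (each 1 DoU) → 2 DoU from unsaturation.
Total DoU = 1 + 2 = 3.

3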